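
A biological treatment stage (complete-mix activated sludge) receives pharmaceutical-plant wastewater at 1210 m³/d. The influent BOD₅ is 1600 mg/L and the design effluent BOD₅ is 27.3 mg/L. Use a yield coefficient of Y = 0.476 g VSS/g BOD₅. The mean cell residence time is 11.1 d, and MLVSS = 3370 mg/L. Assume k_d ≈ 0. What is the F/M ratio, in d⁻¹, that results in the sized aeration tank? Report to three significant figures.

F/M ≈ 0.193 d⁻¹

Biomass mass balance (decay neglected): V·X = Y·Q·(S₀ − S)·θ_c, so V = 0.476 × 1210 × (1600 − 27.3) × 11.1 / 3370 = 2984 m³.
F/M = applied load / biomass = Q·S₀/(V·X) = 1210 × 1600 / (2984 × 3370) = 0.1926 d⁻¹.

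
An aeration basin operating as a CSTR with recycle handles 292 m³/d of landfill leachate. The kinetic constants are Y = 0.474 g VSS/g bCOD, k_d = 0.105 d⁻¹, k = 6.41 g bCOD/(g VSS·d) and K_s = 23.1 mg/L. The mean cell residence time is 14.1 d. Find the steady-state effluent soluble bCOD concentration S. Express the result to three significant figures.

Effluent substrate depends only on kinetics and SRT: S = K_s(1 + k_d θ_c) / [θ_c(Yk − k_d) − 1] = 23.1 × (1 + 0.105 × 14.1) / [14.1 × (0.474 × 6.41 − 0.105) − 1] = 57.30 / 40.36 = 1.420 mg/L.

S ≈ 1.42 mg/L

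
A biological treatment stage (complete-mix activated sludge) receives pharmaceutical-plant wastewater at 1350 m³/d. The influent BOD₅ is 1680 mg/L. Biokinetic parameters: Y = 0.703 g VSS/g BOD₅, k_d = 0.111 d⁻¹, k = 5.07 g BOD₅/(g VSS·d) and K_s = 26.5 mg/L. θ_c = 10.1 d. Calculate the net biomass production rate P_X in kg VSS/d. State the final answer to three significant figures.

P_X ≈ 751 kg VSS/d

Effluent substrate depends only on kinetics and SRT: S = K_s(1 + k_d θ_c) / [θ_c(Yk − k_d) − 1] = 26.5 × (1 + 0.111 × 10.1) / [10.1 × (0.703 × 5.07 − 0.111) − 1] = 56.21 / 33.88 = 1.659 mg/L.
The observed yield is Y_obs = Y/(1 + k_d·θ_c) = 0.703 / (1 + 0.111 × 10.1) = 0.703 / 2.121 = 0.3314 g VSS per g BOD₅ removed.
Substrate removed = Q·(S₀ − S) = 1350 m³/d × (1680 − 1.66) g/m³ = 2.27×10^6 g/d = 2266 kg/d.
Net biomass production P_X = Y_obs × Q·(S₀ − S) = 0.3314 × 2266 = 750.9 kg VSS/d.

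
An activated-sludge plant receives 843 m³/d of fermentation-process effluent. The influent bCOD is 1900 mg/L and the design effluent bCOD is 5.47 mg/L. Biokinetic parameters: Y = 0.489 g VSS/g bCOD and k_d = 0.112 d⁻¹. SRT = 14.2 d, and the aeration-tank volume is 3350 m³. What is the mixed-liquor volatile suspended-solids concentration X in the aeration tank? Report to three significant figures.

From V·X·(1 + k_d·θ_c) = Y·Q·(S₀ − S)·θ_c: X = 0.489 × 843 × (1900 − 5.47) × 14.2 / [3350 × (1 + 0.112 × 14.2)] = 1278 mg/L.

X ≈ 1280 mg/L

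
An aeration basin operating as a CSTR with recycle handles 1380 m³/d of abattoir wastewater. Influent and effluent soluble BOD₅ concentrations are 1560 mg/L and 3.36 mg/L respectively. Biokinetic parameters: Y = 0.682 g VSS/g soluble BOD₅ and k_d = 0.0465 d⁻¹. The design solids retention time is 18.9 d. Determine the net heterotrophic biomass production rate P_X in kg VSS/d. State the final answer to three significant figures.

P_X ≈ 780 kg VSS/d

Y_obs = Y / (1 + k_d θ_c) = 0.682 / (1 + 0.0465 × 18.9) = 0.682 / 1.879 = 0.3630.
Q·(S₀ − S) = 1380 × (1560 − 3.36) × 10⁻³ = 2148 kg/d removed.
Biomass produced: P_X = Y_obs·Q·ΔS = 0.3630 × 2148 ≈ 779.8 kg VSS/d.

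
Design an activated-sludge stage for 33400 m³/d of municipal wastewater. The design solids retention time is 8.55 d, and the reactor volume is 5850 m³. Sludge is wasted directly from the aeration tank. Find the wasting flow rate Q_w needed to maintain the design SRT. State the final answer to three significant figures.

Q_w ≈ 684 m³/d

With mixed-liquor wasting, θ_c = V/Q_w, so Q_w = V/θ_c = 5850/8.55 = 684.2 m³/d.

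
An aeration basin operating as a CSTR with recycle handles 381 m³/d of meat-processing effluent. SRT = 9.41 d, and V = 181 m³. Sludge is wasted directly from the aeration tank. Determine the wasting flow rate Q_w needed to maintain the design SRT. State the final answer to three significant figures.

Q_w ≈ 19.2 m³/d

Wasting from the aeration tank: Q_w = V / θ_c = 181.0 / 9.41 = 19.23 m³/d.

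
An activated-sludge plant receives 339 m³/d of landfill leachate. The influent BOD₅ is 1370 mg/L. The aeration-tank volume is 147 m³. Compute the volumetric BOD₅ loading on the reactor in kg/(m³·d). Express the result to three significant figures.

L_v ≈ 3.16 kg BOD₅/(m³·d)

L_v = Q S₀ / V = 339 × 1370 × 10⁻³ / 147.0 = 3.159 kg/(m³·d).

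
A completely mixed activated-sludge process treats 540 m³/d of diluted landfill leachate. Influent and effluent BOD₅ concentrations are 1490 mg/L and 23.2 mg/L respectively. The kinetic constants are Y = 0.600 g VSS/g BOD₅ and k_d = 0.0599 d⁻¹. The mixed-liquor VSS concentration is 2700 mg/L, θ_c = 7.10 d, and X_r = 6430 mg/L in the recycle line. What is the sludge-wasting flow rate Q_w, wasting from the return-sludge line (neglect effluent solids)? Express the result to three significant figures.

From the SRT design equation V = Y Q (S₀−S) θ_c / [X (1 + k_d θ_c)] = 0.600 × 540 × (1490 − 23.2) × 7.10 / [2700 × (1 + 0.0599 × 7.10)] = 3.37×10^6 / 3848 = 876.8 m³.
Wasting from the return line (neglecting effluent solids): Q_w = V·X / (θ_c·X_r) = 876.8 × 2700 / (7.10 × 6430) = 51.86 m³/d.

Q_w ≈ 51.9 m³/d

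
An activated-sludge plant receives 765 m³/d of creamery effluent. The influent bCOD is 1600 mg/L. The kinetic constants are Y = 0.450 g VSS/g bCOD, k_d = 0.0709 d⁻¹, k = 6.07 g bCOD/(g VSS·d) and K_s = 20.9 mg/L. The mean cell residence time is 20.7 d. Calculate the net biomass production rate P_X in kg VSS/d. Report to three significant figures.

P_X ≈ 223 kg VSS/d

For a completely mixed reactor with recycle the Lawrence–McCarty relation gives S = K_s·(1 + k_d·θ_c) / [θ_c·(Y·k − k_d) − 1] = 20.9 × (1 + 0.0709 × 20.7) / [20.7 × (0.450 × 6.07 − 0.0709) − 1] = 51.57 / 54.07 = 0.9537 mg/L.
Correct the yield for decay: Y_obs = Y/(1 + k_d θ_c) = 0.450 / (1 + 0.0709 × 20.7) = 0.450 / 2.468 = 0.1824.
Mass of bCOD removed per day: Q(S₀ − S) = 765 × 1599 g/m³ = 1223 kg/d.
So the net sludge growth is P_X = 0.1824 × 1223 = 223.1 kg VSS/d.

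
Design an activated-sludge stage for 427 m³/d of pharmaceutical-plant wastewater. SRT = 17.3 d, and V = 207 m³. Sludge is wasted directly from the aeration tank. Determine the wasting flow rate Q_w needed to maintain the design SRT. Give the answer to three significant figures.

Wasting from the aeration tank: Q_w = V / θ_c = 207.0 / 17.3 = 11.97 m³/d.

Q_w ≈ 12.0 m³/d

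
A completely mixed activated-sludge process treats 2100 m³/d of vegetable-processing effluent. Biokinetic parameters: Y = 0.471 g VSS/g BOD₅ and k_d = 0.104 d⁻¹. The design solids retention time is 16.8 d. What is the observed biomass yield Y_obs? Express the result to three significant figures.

Observed yield with endogenous decay: Y_obs = Y / (1 + k_d·θ_c) = 0.471 / (1 + 0.104 × 16.8) = 0.471 / 2.747 = 0.1714 g VSS/g BOD₅.

Y_obs ≈ 0.171 g VSS/g BOD₅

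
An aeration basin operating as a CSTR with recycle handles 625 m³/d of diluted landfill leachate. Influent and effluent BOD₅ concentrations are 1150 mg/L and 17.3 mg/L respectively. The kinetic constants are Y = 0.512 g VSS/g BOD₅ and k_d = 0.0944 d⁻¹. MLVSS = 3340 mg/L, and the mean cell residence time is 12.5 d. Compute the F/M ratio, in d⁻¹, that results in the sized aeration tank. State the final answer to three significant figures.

F/M ≈ 0.346 d⁻¹

From the SRT design equation V = Y Q (S₀−S) θ_c / [X (1 + k_d θ_c)] = 0.512 × 625 × (1150 − 17.3) × 12.5 / [3340 × (1 + 0.0944 × 12.5)] = 4.53×10^6 / 7281 = 622.3 m³.
F/M = Q·S₀ / (V·X) = 625 × 1150 / (622.3 × 3340) = 0.3458 g BOD₅·(g VSS·d)⁻¹.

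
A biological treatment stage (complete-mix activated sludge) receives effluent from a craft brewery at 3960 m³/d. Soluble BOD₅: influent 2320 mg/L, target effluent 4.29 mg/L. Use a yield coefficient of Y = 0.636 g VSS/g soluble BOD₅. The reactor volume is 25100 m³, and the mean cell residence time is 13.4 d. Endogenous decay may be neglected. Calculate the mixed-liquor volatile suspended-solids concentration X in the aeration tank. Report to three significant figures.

From V·X = Y·Q·(S₀ − S)·θ_c (decay neglected): X = 0.636 × 3960 × (2320 − 4.29) × 13.4 / 25100 = 3114 mg/L.

X ≈ 3110 mg/L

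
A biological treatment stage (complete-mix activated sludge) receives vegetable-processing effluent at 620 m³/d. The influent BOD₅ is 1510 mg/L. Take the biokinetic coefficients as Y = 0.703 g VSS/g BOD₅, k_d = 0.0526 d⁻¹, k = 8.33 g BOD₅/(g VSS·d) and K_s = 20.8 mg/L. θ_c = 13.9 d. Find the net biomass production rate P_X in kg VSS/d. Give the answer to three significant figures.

P_X ≈ 380 kg VSS/d

Effluent substrate depends only on kinetics and SRT: S = K_s(1 + k_d θ_c) / [θ_c(Yk − k_d) − 1] = 20.8 × (1 + 0.0526 × 13.9) / [13.9 × (0.703 × 8.33 − 0.0526) − 1] = 36.01 / 79.67 = 0.4520 mg/L.
The observed yield is Y_obs = Y/(1 + k_d·θ_c) = 0.703 / (1 + 0.0526 × 13.9) = 0.703 / 1.731 = 0.4061 g VSS per g BOD₅ removed.
Mass of BOD₅ removed per day: Q(S₀ − S) = 620 × 1510 g/m³ = 935.9 kg/d.
So the net sludge growth is P_X = 0.4061 × 935.9 = 380.1 kg VSS/d.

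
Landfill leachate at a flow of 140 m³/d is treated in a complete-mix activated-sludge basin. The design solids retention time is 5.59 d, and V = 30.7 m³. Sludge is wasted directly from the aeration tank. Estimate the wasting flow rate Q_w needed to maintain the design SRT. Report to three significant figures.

For wasting at MLVSS concentration, Q_w = V/θ_c = 30.70/5.59 = 5.492 m³/d.

Q_w ≈ 5.49 m³/d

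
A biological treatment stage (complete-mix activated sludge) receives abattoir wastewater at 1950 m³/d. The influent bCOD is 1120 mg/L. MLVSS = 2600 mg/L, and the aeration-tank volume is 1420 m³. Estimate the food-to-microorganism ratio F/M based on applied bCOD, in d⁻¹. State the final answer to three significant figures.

Food-to-microorganism ratio F/M = Q S₀ / (V X) = 1950 × 1120 / (1420 × 2600) = 0.5915 d⁻¹.

F/M ≈ 0.592 d⁻¹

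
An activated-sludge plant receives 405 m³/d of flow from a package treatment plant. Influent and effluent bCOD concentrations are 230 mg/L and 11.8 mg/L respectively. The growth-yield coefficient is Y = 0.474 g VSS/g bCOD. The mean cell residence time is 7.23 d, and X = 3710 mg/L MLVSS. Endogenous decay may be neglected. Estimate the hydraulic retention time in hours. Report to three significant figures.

V·X = Y·Q·ΔS·θ_c gives V = 0.474 × 405 × (230 − 11.8) × 7.23 / 3710 = 81.63 m³.
HRT = V/Q = 81.63 m³ / 405 m³·d⁻¹ = 0.2016 d × 24 = 4.837 h.

τ ≈ 4.84 h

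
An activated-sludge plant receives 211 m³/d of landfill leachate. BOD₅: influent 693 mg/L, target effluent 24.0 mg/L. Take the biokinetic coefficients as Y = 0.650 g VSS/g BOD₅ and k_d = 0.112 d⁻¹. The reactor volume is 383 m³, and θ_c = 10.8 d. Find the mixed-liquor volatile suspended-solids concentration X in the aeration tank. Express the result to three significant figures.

X = Y·Q·ΔS·θ_c / [V·(1 + k_d θ_c)] = 0.650 × 211 × (693 − 24.0) × 10.8 / [383 × (1 + 0.112 × 10.8)] = 1171 mg/L.

X ≈ 1170 mg/L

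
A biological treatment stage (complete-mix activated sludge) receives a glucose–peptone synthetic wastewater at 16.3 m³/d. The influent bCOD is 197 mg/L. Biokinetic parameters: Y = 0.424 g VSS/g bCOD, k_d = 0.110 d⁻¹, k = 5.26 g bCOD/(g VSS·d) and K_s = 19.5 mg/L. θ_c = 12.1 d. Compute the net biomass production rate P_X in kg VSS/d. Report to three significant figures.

Effluent substrate depends only on kinetics and SRT: S = K_s(1 + k_d θ_c) / [θ_c(Yk − k_d) − 1] = 19.5 × (1 + 0.110 × 12.1) / [12.1 × (0.424 × 5.26 − 0.110) − 1] = 45.45 / 24.65 = 1.844 mg/L.
Observed yield with endogenous decay: Y_obs = Y / (1 + k_d·θ_c) = 0.424 / (1 + 0.110 × 12.1) = 0.424 / 2.331 = 0.1819 g VSS/g bCOD.
Mass of bCOD removed per day: Q(S₀ − S) = 16.3 × 195.2 g/m³ = 3.181 kg/d.
P_X = Y_obs · Q(S₀ − S) = 0.1819 × 3.181 = 0.5786 kg VSS/d.

P_X ≈ 0.579 kg VSS/d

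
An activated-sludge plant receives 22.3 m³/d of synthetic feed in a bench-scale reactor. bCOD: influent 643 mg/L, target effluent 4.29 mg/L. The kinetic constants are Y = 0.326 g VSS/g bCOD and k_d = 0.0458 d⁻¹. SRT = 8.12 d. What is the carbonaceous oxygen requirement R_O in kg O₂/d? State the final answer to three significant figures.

The observed yield is Y_obs = Y/(1 + k_d·θ_c) = 0.326 / (1 + 0.0458 × 8.12) = 0.326 / 1.372 = 0.2376 g VSS per g bCOD removed.
Mass of bCOD removed per day: Q(S₀ − S) = 22.3 × 638.7 g/m³ = 14.24 kg/d.
Biomass synthesised: P_X = Y_obs × 14.24 = 3.385 kg VSS/d.
R_O = Q·ΔS − 1.42 P_X = 14.24 − 4.806 = 9.437 kg O₂/d.

R_O ≈ 9.44 kg O₂/d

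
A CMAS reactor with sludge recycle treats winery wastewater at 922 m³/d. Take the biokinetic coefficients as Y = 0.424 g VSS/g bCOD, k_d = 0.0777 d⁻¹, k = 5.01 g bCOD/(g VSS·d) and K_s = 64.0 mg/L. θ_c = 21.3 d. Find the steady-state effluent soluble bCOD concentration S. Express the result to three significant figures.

From the Monod/SRT balance for a CMAS, S = K_s·(1+k_d θ_c)/[θ_c·(Y k − k_d) − 1] = 64.0 × (1 + 0.0777 × 21.3) / [21.3 × (0.424 × 5.01 − 0.0777) − 1] = 169.9 / 42.59 = 3.990 mg/L.

S ≈ 3.99 mg/L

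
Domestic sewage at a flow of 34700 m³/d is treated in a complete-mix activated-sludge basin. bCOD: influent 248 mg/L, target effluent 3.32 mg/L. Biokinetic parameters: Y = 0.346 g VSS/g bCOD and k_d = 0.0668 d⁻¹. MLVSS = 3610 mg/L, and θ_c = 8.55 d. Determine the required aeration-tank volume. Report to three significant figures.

V ≈ 4430 m³

Rearranging the biomass balance for a CMAS with decay, V = Y·Q·ΔS·θ_c / [X·(1+k_d θ_c)] = 0.346 × 34700 × (248 − 3.32) × 8.55 / [3610 × (1 + 0.0668 × 8.55)] = 2.51×10^7 / 5672 = 4428 m³.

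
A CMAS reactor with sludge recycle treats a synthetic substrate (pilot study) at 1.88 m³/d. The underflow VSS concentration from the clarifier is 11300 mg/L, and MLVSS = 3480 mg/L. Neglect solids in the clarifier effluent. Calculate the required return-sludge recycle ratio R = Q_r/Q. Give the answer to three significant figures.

Solids balance on the clarifier gives (1+R)X = R·X_r, so R = X/(X_r − X) = 3480 / (11300 − 3480) = 0.4450.

R ≈ 0.445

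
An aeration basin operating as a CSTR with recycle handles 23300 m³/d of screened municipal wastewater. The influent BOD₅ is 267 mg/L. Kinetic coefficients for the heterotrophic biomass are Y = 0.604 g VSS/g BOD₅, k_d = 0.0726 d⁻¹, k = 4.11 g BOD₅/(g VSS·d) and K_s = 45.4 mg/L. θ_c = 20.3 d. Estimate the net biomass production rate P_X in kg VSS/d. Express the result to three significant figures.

From the Monod/SRT balance for a CMAS, S = K_s·(1+k_d θ_c)/[θ_c·(Y k − k_d) − 1] = 45.4 × (1 + 0.0726 × 20.3) / [20.3 × (0.604 × 4.11 − 0.0726) − 1] = 112.3 / 47.92 = 2.344 mg/L.
The observed yield is Y_obs = Y/(1 + k_d·θ_c) = 0.604 / (1 + 0.0726 × 20.3) = 0.604 / 2.474 = 0.2442 g VSS per g BOD₅ removed.
Q·(S₀ − S) = 23300 × (267 − 2.34) × 10⁻³ = 6167 kg/d removed.
Biomass produced: P_X = Y_obs·Q·ΔS = 0.2442 × 6167 ≈ 1506 kg VSS/d.

P_X ≈ 1510 kg VSS/d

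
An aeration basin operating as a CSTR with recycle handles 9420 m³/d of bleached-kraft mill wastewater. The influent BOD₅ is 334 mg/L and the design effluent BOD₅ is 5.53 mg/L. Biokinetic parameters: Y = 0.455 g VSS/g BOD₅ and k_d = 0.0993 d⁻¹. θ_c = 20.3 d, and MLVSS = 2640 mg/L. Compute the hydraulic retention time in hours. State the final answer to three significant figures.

Steady-state biomass mass balance: V·X·(1 + k_d·θ_c) = Y·Q·(S₀ − S)·θ_c, so V = 0.455 × 9420 × (334 − 5.53) × 20.3 / [2640 × (1 + 0.0993 × 20.3)] = 2.86×10^7 / 7962 = 3590 m³.
Hydraulic retention time τ = V/Q = 3590 / 9420 = 0.3811 d = 9.146 h.

τ ≈ 9.15 h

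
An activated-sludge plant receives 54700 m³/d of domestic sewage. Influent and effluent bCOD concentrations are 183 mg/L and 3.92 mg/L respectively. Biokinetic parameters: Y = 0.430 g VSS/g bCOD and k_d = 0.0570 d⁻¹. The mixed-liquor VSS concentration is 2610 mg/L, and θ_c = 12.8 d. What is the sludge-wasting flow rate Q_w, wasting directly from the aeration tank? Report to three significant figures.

From the SRT design equation V = Y Q (S₀−S) θ_c / [X (1 + k_d θ_c)] = 0.430 × 54700 × (183 − 3.92) × 12.8 / [2610 × (1 + 0.0570 × 12.8)] = 5.39×10^7 / 4514 = 11943 m³.
Wasting from the aeration tank: Q_w = V / θ_c = 11943 / 12.8 = 933.1 m³/d.

Q_w ≈ 933 m³/d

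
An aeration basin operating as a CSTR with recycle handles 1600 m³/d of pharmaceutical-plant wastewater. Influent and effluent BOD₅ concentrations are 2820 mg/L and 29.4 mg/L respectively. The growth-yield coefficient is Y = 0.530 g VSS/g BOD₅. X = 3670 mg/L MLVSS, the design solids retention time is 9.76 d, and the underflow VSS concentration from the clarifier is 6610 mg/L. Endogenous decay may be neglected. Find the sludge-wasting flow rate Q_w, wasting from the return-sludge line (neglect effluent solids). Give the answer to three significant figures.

V·X = Y·Q·ΔS·θ_c gives V = 0.530 × 1600 × (2820 − 29.4) × 9.76 / 3670 = 6293 m³.
θ_c = V·X/(Q_w·X_r) when wasting from the recycle, so Q_w = V·X/(θ_c·X_r) = 6293 × 3670 / (9.76 × 6610) = 358.0 m³/d.

Q_w ≈ 358 m³/d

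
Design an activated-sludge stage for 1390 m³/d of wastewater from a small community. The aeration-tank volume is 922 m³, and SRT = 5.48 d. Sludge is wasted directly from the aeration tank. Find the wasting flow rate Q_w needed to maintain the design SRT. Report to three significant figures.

Q_w ≈ 168 m³/d

With mixed-liquor wasting, θ_c = V/Q_w, so Q_w = V/θ_c = 922.0/5.48 = 168.2 m³/d.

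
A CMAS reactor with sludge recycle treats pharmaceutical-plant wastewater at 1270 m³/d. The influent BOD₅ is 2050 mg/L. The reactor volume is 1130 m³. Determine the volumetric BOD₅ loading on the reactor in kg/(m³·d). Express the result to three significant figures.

Applied BOD₅ load per unit volume = Q·S₀/V = (1270 × 2050/1000)/1130 = 2.304 kg BOD₅·m⁻³·d⁻¹.

L_v ≈ 2.30 kg BOD₅/(m³·d)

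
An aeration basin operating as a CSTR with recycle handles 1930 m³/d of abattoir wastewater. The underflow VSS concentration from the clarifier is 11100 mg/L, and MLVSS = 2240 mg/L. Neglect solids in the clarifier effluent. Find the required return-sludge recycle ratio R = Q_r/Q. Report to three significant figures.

R ≈ 0.253

R = Q_r/Q = X/(X_r − X) = 2240 / (11100 − 2240) = 0.2528.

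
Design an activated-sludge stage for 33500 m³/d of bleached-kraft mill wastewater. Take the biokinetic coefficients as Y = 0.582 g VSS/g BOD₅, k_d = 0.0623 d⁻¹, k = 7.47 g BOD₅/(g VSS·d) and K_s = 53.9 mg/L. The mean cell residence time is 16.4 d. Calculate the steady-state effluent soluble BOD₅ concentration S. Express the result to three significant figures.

S ≈ 1.57 mg/L

From the Monod/SRT balance for a CMAS, S = K_s·(1+k_d θ_c)/[θ_c·(Y k − k_d) − 1] = 53.9 × (1 + 0.0623 × 16.4) / [16.4 × (0.582 × 7.47 − 0.0623) − 1] = 109.0 / 69.28 = 1.573 mg/L.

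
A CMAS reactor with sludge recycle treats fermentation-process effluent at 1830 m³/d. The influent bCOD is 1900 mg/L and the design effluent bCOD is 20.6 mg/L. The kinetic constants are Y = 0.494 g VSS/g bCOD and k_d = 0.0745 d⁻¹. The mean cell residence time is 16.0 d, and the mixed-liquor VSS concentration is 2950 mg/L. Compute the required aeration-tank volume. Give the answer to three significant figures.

V ≈ 4200 m³

Steady-state biomass mass balance: V·X·(1 + k_d·θ_c) = Y·Q·(S₀ − S)·θ_c, so V = 0.494 × 1830 × (1900 − 20.6) × 16.0 / [2950 × (1 + 0.0745 × 16.0)] = 2.72×10^7 / 6466 = 4204 m³.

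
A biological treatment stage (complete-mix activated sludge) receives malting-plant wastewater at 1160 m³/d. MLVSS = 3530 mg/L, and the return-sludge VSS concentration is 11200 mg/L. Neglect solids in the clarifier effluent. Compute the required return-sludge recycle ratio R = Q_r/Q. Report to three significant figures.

R ≈ 0.460

R = Q_r/Q = X/(X_r − X) = 3530 / (11200 − 3530) = 0.4602.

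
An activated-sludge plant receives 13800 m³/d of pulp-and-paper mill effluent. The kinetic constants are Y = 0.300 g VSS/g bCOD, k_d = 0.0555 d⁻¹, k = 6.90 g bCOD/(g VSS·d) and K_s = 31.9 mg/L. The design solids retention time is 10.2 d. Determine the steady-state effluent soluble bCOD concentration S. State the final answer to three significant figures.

S ≈ 2.56 mg/L

Effluent substrate depends only on kinetics and SRT: S = K_s(1 + k_d θ_c) / [θ_c(Yk − k_d) − 1] = 31.9 × (1 + 0.0555 × 10.2) / [10.2 × (0.300 × 6.90 − 0.0555) − 1] = 49.96 / 19.55 = 2.556 mg/L.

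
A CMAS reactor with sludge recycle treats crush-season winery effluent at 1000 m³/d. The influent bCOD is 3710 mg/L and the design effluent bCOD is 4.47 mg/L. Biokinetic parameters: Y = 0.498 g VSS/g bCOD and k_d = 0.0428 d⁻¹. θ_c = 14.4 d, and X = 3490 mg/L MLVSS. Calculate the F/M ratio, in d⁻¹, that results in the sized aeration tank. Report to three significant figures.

F/M ≈ 0.226 d⁻¹

Rearranging the biomass balance for a CMAS with decay, V = Y·Q·ΔS·θ_c / [X·(1+k_d θ_c)] = 0.498 × 1000 × (3710 − 4.47) × 14.4 / [3490 × (1 + 0.0428 × 14.4)] = 2.66×10^7 / 5641 = 4711 m³.
F/M = Q·S₀ / (V·X) = 1000 × 3710 / (4711 × 3490) = 0.2257 g bCOD·(g VSS·d)⁻¹.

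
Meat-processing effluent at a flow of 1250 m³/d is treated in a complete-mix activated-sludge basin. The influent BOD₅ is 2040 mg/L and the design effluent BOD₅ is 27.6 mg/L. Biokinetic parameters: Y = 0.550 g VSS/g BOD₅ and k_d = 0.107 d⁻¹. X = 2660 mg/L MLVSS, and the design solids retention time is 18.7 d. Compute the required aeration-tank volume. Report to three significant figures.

Rearranging the biomass balance for a CMAS with decay, V = Y·Q·ΔS·θ_c / [X·(1+k_d θ_c)] = 0.550 × 1250 × (2040 − 27.6) × 18.7 / [2660 × (1 + 0.107 × 18.7)] = 2.59×10^7 / 7982 = 3241 m³.

V ≈ 3240 m³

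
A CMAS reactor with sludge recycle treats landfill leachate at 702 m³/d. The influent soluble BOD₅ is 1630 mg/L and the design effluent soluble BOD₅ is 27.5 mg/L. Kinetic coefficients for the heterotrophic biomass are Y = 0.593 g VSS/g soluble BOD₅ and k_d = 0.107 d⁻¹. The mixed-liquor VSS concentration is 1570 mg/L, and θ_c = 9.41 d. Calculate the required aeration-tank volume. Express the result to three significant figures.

V ≈ 1990 m³

Rearranging the biomass balance for a CMAS with decay, V = Y·Q·ΔS·θ_c / [X·(1+k_d θ_c)] = 0.593 × 702 × (1630 − 27.5) × 9.41 / [1570 × (1 + 0.107 × 9.41)] = 6.28×10^6 / 3151 = 1992 m³.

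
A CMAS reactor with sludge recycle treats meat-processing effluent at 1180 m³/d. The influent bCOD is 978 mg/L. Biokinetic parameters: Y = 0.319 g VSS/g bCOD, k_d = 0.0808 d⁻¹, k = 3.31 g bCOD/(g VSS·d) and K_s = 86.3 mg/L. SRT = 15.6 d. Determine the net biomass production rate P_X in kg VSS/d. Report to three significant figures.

For a completely mixed reactor with recycle the Lawrence–McCarty relation gives S = K_s·(1 + k_d·θ_c) / [θ_c·(Y·k − k_d) − 1] = 86.3 × (1 + 0.0808 × 15.6) / [15.6 × (0.319 × 3.31 − 0.0808) − 1] = 195.1 / 14.21 = 13.73 mg/L.
The observed yield is Y_obs = Y/(1 + k_d·θ_c) = 0.319 / (1 + 0.0808 × 15.6) = 0.319 / 2.260 = 0.1411 g VSS per g bCOD removed.
Q·(S₀ − S) = 1180 × (978 − 13.7) × 10⁻³ = 1138 kg/d removed.
So the net sludge growth is P_X = 0.1411 × 1138 = 160.6 kg VSS/d.

P_X ≈ 161 kg VSS/d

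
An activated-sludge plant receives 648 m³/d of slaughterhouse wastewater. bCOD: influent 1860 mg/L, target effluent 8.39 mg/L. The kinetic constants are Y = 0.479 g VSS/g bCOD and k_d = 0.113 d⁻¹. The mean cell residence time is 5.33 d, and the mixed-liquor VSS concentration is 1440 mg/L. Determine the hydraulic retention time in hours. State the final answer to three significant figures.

Rearranging the biomass balance for a CMAS with decay, V = Y·Q·ΔS·θ_c / [X·(1+k_d θ_c)] = 0.479 × 648 × (1860 − 8.39) × 5.33 / [1440 × (1 + 0.113 × 5.33)] = 3.06×10^6 / 2307 = 1328 m³.
τ = V/Q = 1328/648 = 2.049 d, or 49.17 h.

τ ≈ 49.2 h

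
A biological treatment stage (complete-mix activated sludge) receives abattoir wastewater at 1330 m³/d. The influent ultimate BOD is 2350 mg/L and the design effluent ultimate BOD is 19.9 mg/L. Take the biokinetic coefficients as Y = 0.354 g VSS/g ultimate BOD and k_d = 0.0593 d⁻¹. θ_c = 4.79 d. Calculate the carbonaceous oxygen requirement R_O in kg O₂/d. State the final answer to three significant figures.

Correct the yield for decay: Y_obs = Y/(1 + k_d θ_c) = 0.354 / (1 + 0.0593 × 4.79) = 0.354 / 1.284 = 0.2757.
Q·(S₀ − S) = 1330 × (2350 − 19.9) × 10⁻³ = 3099 kg/d removed.
Biomass synthesised: P_X = Y_obs × 3099 = 854.4 kg VSS/d.
R_O = Q·(S₀ − S) − 1.42·P_X = 3099 − 1.42 × 854.4 = 1886 kg O₂/d.

R_O ≈ 1890 kg O₂/d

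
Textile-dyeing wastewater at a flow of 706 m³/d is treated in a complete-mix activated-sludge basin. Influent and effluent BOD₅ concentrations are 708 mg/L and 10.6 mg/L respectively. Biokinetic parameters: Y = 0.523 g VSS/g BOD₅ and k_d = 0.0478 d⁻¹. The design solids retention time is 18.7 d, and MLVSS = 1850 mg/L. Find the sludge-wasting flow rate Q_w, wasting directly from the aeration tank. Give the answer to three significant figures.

Q_w ≈ 73.5 m³/d

Rearranging the biomass balance for a CMAS with decay, V = Y·Q·ΔS·θ_c / [X·(1+k_d θ_c)] = 0.523 × 706 × (708 − 10.6) × 18.7 / [1850 × (1 + 0.0478 × 18.7)] = 4.82×10^6 / 3504 = 1374 m³.
With mixed-liquor wasting, θ_c = V/Q_w, so Q_w = V/θ_c = 1374/18.7 = 73.50 m³/d.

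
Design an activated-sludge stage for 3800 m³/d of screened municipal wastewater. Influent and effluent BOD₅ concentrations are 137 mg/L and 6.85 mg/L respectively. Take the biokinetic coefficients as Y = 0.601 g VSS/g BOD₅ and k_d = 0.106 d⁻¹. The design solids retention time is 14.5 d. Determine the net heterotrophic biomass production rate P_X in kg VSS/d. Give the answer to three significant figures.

Observed yield with endogenous decay: Y_obs = Y / (1 + k_d·θ_c) = 0.601 / (1 + 0.106 × 14.5) = 0.601 / 2.537 = 0.2369 g VSS/g BOD₅.
Q·(S₀ − S) = 3800 × (137 − 6.85) × 10⁻³ = 494.6 kg/d removed.
P_X = Y_obs · Q(S₀ − S) = 0.2369 × 494.6 = 117.2 kg VSS/d.

P_X ≈ 117 kg VSS/d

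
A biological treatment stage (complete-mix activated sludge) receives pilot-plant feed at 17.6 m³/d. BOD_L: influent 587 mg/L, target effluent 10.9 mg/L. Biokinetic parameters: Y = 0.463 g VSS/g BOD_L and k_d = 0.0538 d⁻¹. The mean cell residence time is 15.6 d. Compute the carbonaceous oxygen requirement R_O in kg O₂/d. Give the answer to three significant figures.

R_O ≈ 6.51 kg O₂/d

Correct the yield for decay: Y_obs = Y/(1 + k_d θ_c) = 0.463 / (1 + 0.0538 × 15.6) = 0.463 / 1.839 = 0.2517.
ΔS = 587 − 10.9 = 576.1 mg/L, so the substrate removal rate is 17.6 × 576.1/1000 = 10.14 kg BOD_L/d.
Net sludge production P_X = 0.2517 × 10.14 = 2.552 kg VSS/d.
R_O = Q·(S₀ − S) − 1.42·P_X = 10.14 − 1.42 × 2.552 = 6.515 kg O₂/d.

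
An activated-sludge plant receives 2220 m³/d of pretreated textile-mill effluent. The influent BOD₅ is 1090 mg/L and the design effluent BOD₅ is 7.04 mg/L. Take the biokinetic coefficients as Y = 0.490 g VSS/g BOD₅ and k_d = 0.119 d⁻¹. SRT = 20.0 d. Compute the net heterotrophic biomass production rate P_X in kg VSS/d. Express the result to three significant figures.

Y_obs = Y / (1 + k_d θ_c) = 0.490 / (1 + 0.119 × 20.0) = 0.490 / 3.380 = 0.1450.
Mass of BOD₅ removed per day: Q(S₀ − S) = 2220 × 1083 g/m³ = 2404 kg/d.
So the net sludge growth is P_X = 0.1450 × 2404 = 348.5 kg VSS/d.

P_X ≈ 349 kg VSS/d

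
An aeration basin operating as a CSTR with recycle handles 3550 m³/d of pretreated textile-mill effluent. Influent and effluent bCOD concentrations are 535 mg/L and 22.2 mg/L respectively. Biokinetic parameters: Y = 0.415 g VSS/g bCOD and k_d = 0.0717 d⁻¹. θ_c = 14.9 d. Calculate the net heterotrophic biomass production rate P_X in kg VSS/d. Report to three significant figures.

The observed yield is Y_obs = Y/(1 + k_d·θ_c) = 0.415 / (1 + 0.0717 × 14.9) = 0.415 / 2.068 = 0.2006 g VSS per g bCOD removed.
ΔS = 535 − 22.2 = 512.8 mg/L, so the substrate removal rate is 3550 × 512.8/1000 = 1820 kg bCOD/d.
Biomass produced: P_X = Y_obs·Q·ΔS = 0.2006 × 1820 ≈ 365.3 kg VSS/d.

P_X ≈ 365 kg VSS/d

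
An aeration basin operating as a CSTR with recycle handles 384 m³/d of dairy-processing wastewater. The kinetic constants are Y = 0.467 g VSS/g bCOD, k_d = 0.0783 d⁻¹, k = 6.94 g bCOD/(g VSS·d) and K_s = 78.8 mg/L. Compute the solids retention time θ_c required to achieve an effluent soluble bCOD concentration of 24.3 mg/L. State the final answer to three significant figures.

At the target effluent, Y k S/(K_s+S) = 0.467×6.94×24.3/103.1 = 0.7639 d⁻¹.
Then 1/θ_c = μ − k_d = 0.7639 − 0.0783 = 0.6856 d⁻¹, giving θ_c = 1.459 d.

θ_c ≈ 1.46 d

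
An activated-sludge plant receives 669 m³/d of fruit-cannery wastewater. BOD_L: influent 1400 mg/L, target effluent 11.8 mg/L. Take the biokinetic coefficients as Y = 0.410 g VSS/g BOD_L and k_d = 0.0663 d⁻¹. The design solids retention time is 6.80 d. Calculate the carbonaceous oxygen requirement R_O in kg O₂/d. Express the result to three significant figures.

Y_obs = Y / (1 + k_d θ_c) = 0.410 / (1 + 0.0663 × 6.80) = 0.410 / 1.451 = 0.2826.
Mass of BOD_L removed per day: Q(S₀ − S) = 669 × 1388 g/m³ = 928.7 kg/d.
Net sludge production P_X = 0.2826 × 928.7 = 262.4 kg VSS/d.
R_O = Q·(S₀ − S) − 1.42·P_X = 928.7 − 1.42 × 262.4 = 556.0 kg O₂/d.

R_O ≈ 556 kg O₂/d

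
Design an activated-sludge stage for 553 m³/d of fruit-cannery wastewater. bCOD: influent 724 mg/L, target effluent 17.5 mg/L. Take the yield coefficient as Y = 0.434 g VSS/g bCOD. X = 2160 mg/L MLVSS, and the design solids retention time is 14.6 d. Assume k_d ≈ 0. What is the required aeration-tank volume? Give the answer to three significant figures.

V·X = Y·Q·ΔS·θ_c gives V = 0.434 × 553 × (724 − 17.5) × 14.6 / 2160 = 1146 m³.

V ≈ 1150 m³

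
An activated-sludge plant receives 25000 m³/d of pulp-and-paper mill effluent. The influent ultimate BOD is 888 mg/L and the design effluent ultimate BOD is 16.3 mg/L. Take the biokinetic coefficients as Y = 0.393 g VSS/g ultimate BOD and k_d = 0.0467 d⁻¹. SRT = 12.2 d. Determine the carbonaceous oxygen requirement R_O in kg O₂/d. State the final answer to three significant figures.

Y_obs = Y / (1 + k_d θ_c) = 0.393 / (1 + 0.0467 × 12.2) = 0.393 / 1.570 = 0.2504.
Mass of ultimate BOD removed per day: Q(S₀ − S) = 25000 × 871.7 g/m³ = 21792 kg/d.
Net sludge production P_X = 0.2504 × 21792 = 5456 kg VSS/d.
R_O = Q·ΔS − 1.42 P_X = 21792 − 7747 = 14045 kg O₂/d.

R_O ≈ 14000 kg O₂/d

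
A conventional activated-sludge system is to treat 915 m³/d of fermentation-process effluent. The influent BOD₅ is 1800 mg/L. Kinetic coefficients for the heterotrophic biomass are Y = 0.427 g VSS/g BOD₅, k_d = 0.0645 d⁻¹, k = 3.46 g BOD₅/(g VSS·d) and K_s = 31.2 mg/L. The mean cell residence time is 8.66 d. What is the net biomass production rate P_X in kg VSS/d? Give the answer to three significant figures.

From the Monod/SRT balance for a CMAS, S = K_s·(1+k_d θ_c)/[θ_c·(Y k − k_d) − 1] = 31.2 × (1 + 0.0645 × 8.66) / [8.66 × (0.427 × 3.46 − 0.0645) − 1] = 48.63 / 11.24 = 4.328 mg/L.
The observed yield is Y_obs = Y/(1 + k_d·θ_c) = 0.427 / (1 + 0.0645 × 8.66) = 0.427 / 1.559 = 0.2740 g VSS per g BOD₅ removed.
Q·(S₀ − S) = 915 × (1800 − 4.33) × 10⁻³ = 1643 kg/d removed.
P_X = Y_obs · Q(S₀ − S) = 0.2740 × 1643 = 450.1 kg VSS/d.

P_X ≈ 450 kg VSS/d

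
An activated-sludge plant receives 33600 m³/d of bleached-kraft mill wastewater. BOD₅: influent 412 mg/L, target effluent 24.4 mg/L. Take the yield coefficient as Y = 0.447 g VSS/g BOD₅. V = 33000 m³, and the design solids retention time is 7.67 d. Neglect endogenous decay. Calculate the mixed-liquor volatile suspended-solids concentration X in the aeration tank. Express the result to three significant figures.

From V·X = Y·Q·(S₀ − S)·θ_c (decay neglected): X = 0.447 × 33600 × (412 − 24.4) × 7.67 / 33000 = 1353 mg/L.

X ≈ 1350 mg/L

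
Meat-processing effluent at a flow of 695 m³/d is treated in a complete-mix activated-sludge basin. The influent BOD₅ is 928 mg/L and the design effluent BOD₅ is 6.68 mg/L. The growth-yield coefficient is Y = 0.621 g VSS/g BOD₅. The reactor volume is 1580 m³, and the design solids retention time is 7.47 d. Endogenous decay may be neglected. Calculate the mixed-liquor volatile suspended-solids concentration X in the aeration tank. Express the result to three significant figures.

From V·X = Y·Q·(S₀ − S)·θ_c (decay neglected): X = 0.621 × 695 × (928 − 6.68) × 7.47 / 1580 = 1880 mg/L.

X ≈ 1880 mg/L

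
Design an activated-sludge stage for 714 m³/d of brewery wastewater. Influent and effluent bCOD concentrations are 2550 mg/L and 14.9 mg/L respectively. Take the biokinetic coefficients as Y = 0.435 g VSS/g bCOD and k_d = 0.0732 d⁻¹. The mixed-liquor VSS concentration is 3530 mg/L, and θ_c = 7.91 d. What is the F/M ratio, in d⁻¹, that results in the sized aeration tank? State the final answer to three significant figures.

F/M ≈ 0.462 d⁻¹

Rearranging the biomass balance for a CMAS with decay, V = Y·Q·ΔS·θ_c / [X·(1+k_d θ_c)] = 0.435 × 714 × (2550 − 14.9) × 7.91 / [3530 × (1 + 0.0732 × 7.91)] = 6.23×10^6 / 5574 = 1117 m³.
F/M = applied load / biomass = Q·S₀/(V·X) = 714 × 2550 / (1117 × 3530) = 0.4616 d⁻¹.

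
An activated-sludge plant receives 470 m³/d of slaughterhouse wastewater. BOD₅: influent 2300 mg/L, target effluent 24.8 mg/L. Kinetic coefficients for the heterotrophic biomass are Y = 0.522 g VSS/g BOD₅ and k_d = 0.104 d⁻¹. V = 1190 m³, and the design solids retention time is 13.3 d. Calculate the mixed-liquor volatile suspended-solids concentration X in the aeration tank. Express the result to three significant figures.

Solving the biomass balance for X: X = Y Q (S₀−S) θ_c / [V (1+k_d θ_c)] = 0.522 × 470 × (2300 − 24.8) × 13.3 / [1190 × (1 + 0.104 × 13.3)] = 2618 mg/L.

X ≈ 2620 mg/L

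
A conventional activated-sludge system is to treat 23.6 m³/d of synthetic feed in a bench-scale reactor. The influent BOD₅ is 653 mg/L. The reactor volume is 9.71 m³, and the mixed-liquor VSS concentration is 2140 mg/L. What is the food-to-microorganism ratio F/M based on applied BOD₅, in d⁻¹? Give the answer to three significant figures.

Food-to-microorganism ratio F/M = Q S₀ / (V X) = 23.6 × 653 / (9.710 × 2140) = 0.7416 d⁻¹.

F/M ≈ 0.742 d⁻¹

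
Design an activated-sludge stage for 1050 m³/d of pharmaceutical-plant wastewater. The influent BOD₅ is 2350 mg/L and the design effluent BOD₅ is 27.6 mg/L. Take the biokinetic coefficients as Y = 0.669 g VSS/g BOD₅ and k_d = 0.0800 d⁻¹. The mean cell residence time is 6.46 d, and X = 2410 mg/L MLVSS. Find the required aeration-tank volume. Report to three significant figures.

Steady-state biomass mass balance: V·X·(1 + k_d·θ_c) = Y·Q·(S₀ − S)·θ_c, so V = 0.669 × 1050 × (2350 − 27.6) × 6.46 / [2410 × (1 + 0.0800 × 6.46)] = 1.05×10^7 / 3655 = 2883 m³.

V ≈ 2880 m³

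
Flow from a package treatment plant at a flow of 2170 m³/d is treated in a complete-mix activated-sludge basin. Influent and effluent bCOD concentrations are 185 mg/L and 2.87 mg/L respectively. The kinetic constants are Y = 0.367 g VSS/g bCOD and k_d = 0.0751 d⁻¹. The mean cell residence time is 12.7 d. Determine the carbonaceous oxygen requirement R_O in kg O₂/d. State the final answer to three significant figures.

Observed yield with endogenous decay: Y_obs = Y / (1 + k_d·θ_c) = 0.367 / (1 + 0.0751 × 12.7) = 0.367 / 1.954 = 0.1878 g VSS/g bCOD.
Q·(S₀ − S) = 2170 × (185 − 2.87) × 10⁻³ = 395.2 kg/d removed.
Biomass synthesised: P_X = Y_obs × 395.2 = 74.24 kg VSS/d.
R_O = Q·(S₀ − S) − 1.42·P_X = 395.2 − 1.42 × 74.24 = 289.8 kg O₂/d.

R_O ≈ 290 kg O₂/d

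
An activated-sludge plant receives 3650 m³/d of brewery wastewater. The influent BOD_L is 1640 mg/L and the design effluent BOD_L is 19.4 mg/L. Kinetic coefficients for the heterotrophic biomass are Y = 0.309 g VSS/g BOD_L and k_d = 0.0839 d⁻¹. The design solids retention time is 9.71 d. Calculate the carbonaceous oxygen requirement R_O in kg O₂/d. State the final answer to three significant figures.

Observed yield with endogenous decay: Y_obs = Y / (1 + k_d·θ_c) = 0.309 / (1 + 0.0839 × 9.71) = 0.309 / 1.815 = 0.1703 g VSS/g BOD_L.
ΔS = 1640 − 19.4 = 1621 mg/L, so the substrate removal rate is 3650 × 1621/1000 = 5915 kg BOD_L/d.
P_X = Y_obs·Q·(S₀ − S) = 0.1703 × 5915 = 1007 kg VSS/d.
Carbonaceous O₂ demand = substrate oxidised − cell-mass equivalent = 5915 − 1.42 × 1007 = 4485 kg O₂/d.

R_O ≈ 4480 kg O₂/d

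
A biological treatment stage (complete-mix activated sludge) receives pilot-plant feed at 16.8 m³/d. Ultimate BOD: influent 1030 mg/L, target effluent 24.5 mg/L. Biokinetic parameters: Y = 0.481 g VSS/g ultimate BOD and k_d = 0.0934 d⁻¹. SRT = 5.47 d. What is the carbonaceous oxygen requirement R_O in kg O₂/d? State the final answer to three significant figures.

Correct the yield for decay: Y_obs = Y/(1 + k_d θ_c) = 0.481 / (1 + 0.0934 × 5.47) = 0.481 / 1.511 = 0.3184.
Mass of ultimate BOD removed per day: Q(S₀ − S) = 16.8 × 1006 g/m³ = 16.89 kg/d.
Biomass synthesised: P_X = Y_obs × 16.89 = 5.378 kg VSS/d.
Carbonaceous O₂ demand = substrate oxidised − cell-mass equivalent = 16.89 − 1.42 × 5.378 = 9.256 kg O₂/d.

R_O ≈ 9.26 kg O₂/d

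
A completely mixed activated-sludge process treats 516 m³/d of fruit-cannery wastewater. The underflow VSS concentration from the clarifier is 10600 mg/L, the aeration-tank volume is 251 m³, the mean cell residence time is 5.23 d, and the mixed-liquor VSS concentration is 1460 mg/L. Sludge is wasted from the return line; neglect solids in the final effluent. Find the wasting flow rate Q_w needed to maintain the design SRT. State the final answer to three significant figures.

Q_w = (V·X)/(θ_c X_r) = 251.0 × 1460 / (5.23 × 10600) = 6.610 m³/d.

Q_w ≈ 6.61 m³/d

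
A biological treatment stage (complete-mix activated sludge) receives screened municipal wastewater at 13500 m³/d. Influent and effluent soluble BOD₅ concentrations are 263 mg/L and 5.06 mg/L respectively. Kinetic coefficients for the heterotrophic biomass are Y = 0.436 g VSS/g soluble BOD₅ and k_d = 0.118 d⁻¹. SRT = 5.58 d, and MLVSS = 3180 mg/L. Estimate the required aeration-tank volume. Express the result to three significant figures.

V ≈ 1610 m³

Rearranging the biomass balance for a CMAS with decay, V = Y·Q·ΔS·θ_c / [X·(1+k_d θ_c)] = 0.436 × 13500 × (263 − 5.06) × 5.58 / [3180 × (1 + 0.118 × 5.58)] = 8.47×10^6 / 5274 = 1606 m³.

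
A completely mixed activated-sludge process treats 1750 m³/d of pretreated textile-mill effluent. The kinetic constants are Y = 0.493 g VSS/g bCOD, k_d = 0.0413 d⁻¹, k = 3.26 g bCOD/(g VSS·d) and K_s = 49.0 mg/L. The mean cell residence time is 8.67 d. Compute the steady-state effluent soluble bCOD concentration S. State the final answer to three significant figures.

S ≈ 5.29 mg/L

From the Monod/SRT balance for a CMAS, S = K_s·(1+k_d θ_c)/[θ_c·(Y k − k_d) − 1] = 49.0 × (1 + 0.0413 × 8.67) / [8.67 × (0.493 × 3.26 − 0.0413) − 1] = 66.55 / 12.58 = 5.291 mg/L.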